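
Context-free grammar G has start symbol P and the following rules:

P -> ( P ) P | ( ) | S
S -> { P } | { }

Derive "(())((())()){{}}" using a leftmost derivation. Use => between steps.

P=>(P)P=>(())P=>(())(P)P=>(())((P)P)P=>(())((())P)P=>(())((())())P=>(())((())())S=>(())((())()){P}=>(())((())()){S}=>(())((())()){{}}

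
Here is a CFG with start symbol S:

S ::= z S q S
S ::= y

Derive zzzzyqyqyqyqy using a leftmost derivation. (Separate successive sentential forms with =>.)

S => zSqS => zzSqSqS => zzzSqSqSqS => zzzzSqSqSqSqS => zzzzyqSqSqSqS => zzzzyqyqSqSqS => zzzzyqyqyqSqS => zzzzyqyqyqyqS => zzzzyqyqyqyqy

S => zSqS   [S ::= z S q S]
zSqS => zzSqSqS   [S ::= z S q S]
zzSqSqS => zzzSqSqSqS   [S ::= z S q S]
zzzSqSqSqS => zzzzSqSqSqSqS   [S ::= z S q S]
zzzzSqSqSqSqS => zzzzyqSqSqSqS   [S ::= y]
zzzzyqSqSqSqS => zzzzyqyqSqSqS   [S ::= y]
zzzzyqyqSqSqS => zzzzyqyqyqSqS   [S ::= y]
zzzzyqyqyqSqS => zzzzyqyqyqyqS   [S ::= y]
zzzzyqyqyqyqS => zzzzyqyqyqyqy   [S ::= y]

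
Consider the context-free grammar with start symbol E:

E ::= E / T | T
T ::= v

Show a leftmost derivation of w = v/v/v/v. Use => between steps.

E => E/T => E/T/T => E/T/T/T => T/T/T/T => v/T/T/T => v/v/T/T => v/v/v/T => v/v/v/v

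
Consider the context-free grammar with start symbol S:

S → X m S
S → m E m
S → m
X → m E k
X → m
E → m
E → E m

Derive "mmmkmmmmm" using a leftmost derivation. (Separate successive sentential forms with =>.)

S=>XmS=>mEkmS=>mEmkmS=>mmmkmS=>mmmkmmEm=>mmmkmmEmm=>mmmkmmmmm

S => XmS   [S → X m S]
XmS => mEkmS   [X → m E k]
mEkmS => mEmkmS   [E → E m]
mEmkmS => mmmkmS   [E → m]
mmmkmS => mmmkmmEm   [S → m E m]
mmmkmmEm => mmmkmmEmm   [E → E m]
mmmkmmEmm => mmmkmmmmm   [E → m]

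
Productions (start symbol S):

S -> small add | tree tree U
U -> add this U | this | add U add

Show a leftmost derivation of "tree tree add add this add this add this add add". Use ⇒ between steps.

S ⇒ tree tree U ⇒ tree tree add U add ⇒ tree tree add add this U add ⇒ tree tree add add this add this U add ⇒ tree tree add add this add this add U add add ⇒ tree tree add add this add this add this add add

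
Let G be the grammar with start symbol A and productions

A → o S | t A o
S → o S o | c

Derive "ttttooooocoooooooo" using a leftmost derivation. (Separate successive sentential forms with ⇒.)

A ⇒ tAo   [A → t A o]
tAo ⇒ ttAoo   [A → t A o]
ttAoo ⇒ tttAooo   [A → t A o]
tttAooo ⇒ ttttAoooo   [A → t A o]
ttttAoooo ⇒ ttttoSoooo   [A → o S]
ttttoSoooo ⇒ ttttooSooooo   [S → o S o]
ttttooSooooo ⇒ ttttoooSoooooo   [S → o S o]
ttttoooSoooooo ⇒ ttttooooSooooooo   [S → o S o]
ttttooooSooooooo ⇒ ttttoooooSoooooooo   [S → o S o]
ttttoooooSoooooooo ⇒ ttttooooocoooooooo   [S → c]

A ⇒ tAo ⇒ ttAoo ⇒ tttAooo ⇒ ttttAoooo ⇒ ttttoSoooo ⇒ ttttooSooooo ⇒ ttttoooSoooooo ⇒ ttttooooSooooooo ⇒ ttttoooooSoooooooo ⇒ ttttooooocoooooooo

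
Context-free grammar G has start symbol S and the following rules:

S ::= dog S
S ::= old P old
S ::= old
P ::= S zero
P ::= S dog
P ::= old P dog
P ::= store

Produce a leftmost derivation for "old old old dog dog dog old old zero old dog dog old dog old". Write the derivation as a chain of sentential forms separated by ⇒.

S ⇒ old P old   [S ::= old P old]
old P old ⇒ old S dog old   [P ::= S dog]
old S dog old ⇒ old old P old dog old   [S ::= old P old]
old old P old dog old ⇒ old old old P dog old dog old   [P ::= old P dog]
old old old P dog old dog old ⇒ old old old S dog dog old dog old   [P ::= S dog]
old old old S dog dog old dog old ⇒ old old old dog S dog dog old dog old   [S ::= dog S]
old old old dog S dog dog old dog old ⇒ old old old dog dog S dog dog old dog old   [S ::= dog S]
old old old dog dog S dog dog old dog old ⇒ old old old dog dog dog S dog dog old dog old   [S ::= dog S]
old old old dog dog dog S dog dog old dog old ⇒ old old old dog dog dog old P old dog dog old dog old   [S ::= old P old]
old old old dog dog dog old P old dog dog old dog old ⇒ old old old dog dog dog old S zero old dog dog old dog old   [P ::= S zero]
old old old dog dog dog old S zero old dog dog old dog old ⇒ old old old dog dog dog old old zero old dog dog old dog old   [S ::= old]

S ⇒ old P old ⇒ old S dog old ⇒ old old P old dog old ⇒ old old old P dog old dog old ⇒ old old old S dog dog old dog old ⇒ old old old dog S dog dog old dog old ⇒ old old old dog dog S dog dog old dog old ⇒ old old old dog dog dog S dog dog old dog old ⇒ old old old dog dog dog old P old dog dog old dog old ⇒ old old old dog dog dog old S zero old dog dog old dog old ⇒ old old old dog dog dog old old zero old dog dog old dog old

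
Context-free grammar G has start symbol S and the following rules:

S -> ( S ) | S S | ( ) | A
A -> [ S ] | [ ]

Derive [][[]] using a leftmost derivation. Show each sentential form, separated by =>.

S => SS => AS => []S => []A => [][S] => [][A] => [][[]]

S => SS   [S -> S S]
SS => AS   [S -> A]
AS => []S   [A -> [ ]]
[]S => []A   [S -> A]
[]A => [][S]   [A -> [ S ]]
[][S] => [][A]   [S -> A]
[][A] => [][[]]   [A -> [ ]]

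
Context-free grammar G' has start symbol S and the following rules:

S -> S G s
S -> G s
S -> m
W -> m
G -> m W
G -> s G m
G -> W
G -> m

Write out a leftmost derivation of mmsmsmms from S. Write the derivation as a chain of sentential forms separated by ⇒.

S ⇒ SGs   [S -> S G s]
SGs ⇒ SGsGs   [S -> S G s]
SGsGs ⇒ GsGsGs   [S -> G s]
GsGsGs ⇒ mWsGsGs   [G -> m W]
mWsGsGs ⇒ mmsGsGs   [W -> m]
mmsGsGs ⇒ mmsWsGs   [G -> W]
mmsWsGs ⇒ mmsmsGs   [W -> m]
mmsmsGs ⇒ mmsmsmWs   [G -> m W]
mmsmsmWs ⇒ mmsmsmms   [W -> m]

S ⇒ SGs ⇒ SGsGs ⇒ GsGsGs ⇒ mWsGsGs ⇒ mmsGsGs ⇒ mmsWsGs ⇒ mmsmsGs ⇒ mmsmsmWs ⇒ mmsmsmms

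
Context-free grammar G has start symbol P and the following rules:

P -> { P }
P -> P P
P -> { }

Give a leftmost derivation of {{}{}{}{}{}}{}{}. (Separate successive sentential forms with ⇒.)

P ⇒ PP ⇒ PPP ⇒ {P}PP ⇒ {PP}PP ⇒ {PPP}PP ⇒ {PPPP}PP ⇒ {PPPPP}PP ⇒ {{}PPPP}PP ⇒ {{}{}PPP}PP ⇒ {{}{}{}PP}PP ⇒ {{}{}{}{}P}PP ⇒ {{}{}{}{}{}}PP ⇒ {{}{}{}{}{}}{}P ⇒ {{}{}{}{}{}}{}{}

P ⇒ PP   [P -> P P]
PP ⇒ PPP   [P -> P P]
PPP ⇒ {P}PP   [P -> { P }]
{P}PP ⇒ {PP}PP   [P -> P P]
{PP}PP ⇒ {PPP}PP   [P -> P P]
{PPP}PP ⇒ {PPPP}PP   [P -> P P]
{PPPP}PP ⇒ {PPPPP}PP   [P -> P P]
{PPPPP}PP ⇒ {{}PPPP}PP   [P -> { }]
{{}PPPP}PP ⇒ {{}{}PPP}PP   [P -> { }]
{{}{}PPP}PP ⇒ {{}{}{}PP}PP   [P -> { }]
{{}{}{}PP}PP ⇒ {{}{}{}{}P}PP   [P -> { }]
{{}{}{}{}P}PP ⇒ {{}{}{}{}{}}PP   [P -> { }]
{{}{}{}{}{}}PP ⇒ {{}{}{}{}{}}{}P   [P -> { }]
{{}{}{}{}{}}{}P ⇒ {{}{}{}{}{}}{}{}   [P -> { }]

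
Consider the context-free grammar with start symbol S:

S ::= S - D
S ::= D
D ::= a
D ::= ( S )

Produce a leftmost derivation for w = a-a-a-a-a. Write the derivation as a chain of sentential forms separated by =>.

S => S-D   [S ::= S - D]
S-D => S-D-D   [S ::= S - D]
S-D-D => S-D-D-D   [S ::= S - D]
S-D-D-D => S-D-D-D-D   [S ::= S - D]
S-D-D-D-D => D-D-D-D-D   [S ::= D]
D-D-D-D-D => a-D-D-D-D   [D ::= a]
a-D-D-D-D => a-a-D-D-D   [D ::= a]
a-a-D-D-D => a-a-a-D-D   [D ::= a]
a-a-a-D-D => a-a-a-a-D   [D ::= a]
a-a-a-a-D => a-a-a-a-a   [D ::= a]

S=>S-D=>S-D-D=>S-D-D-D=>S-D-D-D-D=>D-D-D-D-D=>a-D-D-D-D=>a-a-D-D-D=>a-a-a-D-D=>a-a-a-a-D=>a-a-a-a-a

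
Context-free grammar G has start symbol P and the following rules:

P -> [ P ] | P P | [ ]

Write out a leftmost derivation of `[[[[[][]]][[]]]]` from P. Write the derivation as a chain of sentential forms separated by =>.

P => [P] => [[P]] => [[PP]] => [[[P]P]] => [[[[P]]P]] => [[[[PP]]P]] => [[[[[]P]]P]] => [[[[[][]]]P]] => [[[[[][]]][P]]] => [[[[[][]]][[]]]]

P => [P]   [P -> [ P ]]
[P] => [[P]]   [P -> [ P ]]
[[P]] => [[PP]]   [P -> P P]
[[PP]] => [[[P]P]]   [P -> [ P ]]
[[[P]P]] => [[[[P]]P]]   [P -> [ P ]]
[[[[P]]P]] => [[[[PP]]P]]   [P -> P P]
[[[[PP]]P]] => [[[[[]P]]P]]   [P -> [ ]]
[[[[[]P]]P]] => [[[[[][]]]P]]   [P -> [ ]]
[[[[[][]]]P]] => [[[[[][]]][P]]]   [P -> [ P ]]
[[[[[][]]][P]]] => [[[[[][]]][[]]]]   [P -> [ ]]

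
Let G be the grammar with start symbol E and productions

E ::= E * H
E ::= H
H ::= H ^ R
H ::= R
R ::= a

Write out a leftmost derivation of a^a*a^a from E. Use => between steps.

E => E*H   [E ::= E * H]
E*H => H*H   [E ::= H]
H*H => H^R*H   [H ::= H ^ R]
H^R*H => R^R*H   [H ::= R]
R^R*H => a^R*H   [R ::= a]
a^R*H => a^a*H   [R ::= a]
a^a*H => a^a*H^R   [H ::= H ^ R]
a^a*H^R => a^a*R^R   [H ::= R]
a^a*R^R => a^a*a^R   [R ::= a]
a^a*a^R => a^a*a^a   [R ::= a]

E=>E*H=>H*H=>H^R*H=>R^R*H=>a^R*H=>a^a*H=>a^a*H^R=>a^a*R^R=>a^a*a^R=>a^a*a^a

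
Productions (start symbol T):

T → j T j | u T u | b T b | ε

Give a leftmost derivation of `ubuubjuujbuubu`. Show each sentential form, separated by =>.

T=>uTu=>ubTbu=>ubuTubu=>ubuuTuubu=>ubuubTbuubu=>ubuubjTjbuubu=>ubuubjuTujbuubu=>ubuubjuujbuubu

T => uTu   [T → u T u]
uTu => ubTbu   [T → b T b]
ubTbu => ubuTubu   [T → u T u]
ubuTubu => ubuuTuubu   [T → u T u]
ubuuTuubu => ubuubTbuubu   [T → b T b]
ubuubTbuubu => ubuubjTjbuubu   [T → j T j]
ubuubjTjbuubu => ubuubjuTujbuubu   [T → u T u]
ubuubjuTujbuubu => ubuubjuujbuubu   [T → ε]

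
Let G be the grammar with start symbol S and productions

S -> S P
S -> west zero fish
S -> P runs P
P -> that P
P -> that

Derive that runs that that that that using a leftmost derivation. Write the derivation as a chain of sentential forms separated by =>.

S => P runs P   [S -> P runs P]
P runs P => that runs P   [P -> that]
that runs P => that runs that P   [P -> that P]
that runs that P => that runs that that P   [P -> that P]
that runs that that P => that runs that that that P   [P -> that P]
that runs that that that P => that runs that that that that   [P -> that]

S => P runs P => that runs P => that runs that P => that runs that that P => that runs that that that P => that runs that that that that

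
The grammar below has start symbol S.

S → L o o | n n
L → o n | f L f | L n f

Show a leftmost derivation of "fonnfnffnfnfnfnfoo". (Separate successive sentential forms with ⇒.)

S⇒Loo⇒Lnfoo⇒Lnfnfoo⇒Lnfnfnfoo⇒Lnfnfnfnfoo⇒fLfnfnfnfnfoo⇒fLnffnfnfnfnfoo⇒fLnfnffnfnfnfnfoo⇒fonnfnffnfnfnfnfoo

S ⇒ Loo   [S → L o o]
Loo ⇒ Lnfoo   [L → L n f]
Lnfoo ⇒ Lnfnfoo   [L → L n f]
Lnfnfoo ⇒ Lnfnfnfoo   [L → L n f]
Lnfnfnfoo ⇒ Lnfnfnfnfoo   [L → L n f]
Lnfnfnfnfoo ⇒ fLfnfnfnfnfoo   [L → f L f]
fLfnfnfnfnfoo ⇒ fLnffnfnfnfnfoo   [L → L n f]
fLnffnfnfnfnfoo ⇒ fLnfnffnfnfnfnfoo   [L → L n f]
fLnfnffnfnfnfnfoo ⇒ fonnfnffnfnfnfnfoo   [L → o n]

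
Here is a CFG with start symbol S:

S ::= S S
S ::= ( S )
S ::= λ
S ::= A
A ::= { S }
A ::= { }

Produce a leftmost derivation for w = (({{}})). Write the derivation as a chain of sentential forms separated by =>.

S => (S)   [S ::= ( S )]
(S) => ((S))   [S ::= ( S )]
((S)) => ((SS))   [S ::= S S]
((SS)) => ((AS))   [S ::= A]
((AS)) => (({S}S))   [A ::= { S }]
(({S}S)) => (({A}S))   [S ::= A]
(({A}S)) => (({{S}}S))   [A ::= { S }]
(({{S}}S)) => (({{}}S))   [S ::= λ]
(({{}}S)) => (({{}}))   [S ::= λ]

S => (S) => ((S)) => ((SS)) => ((AS)) => (({S}S)) => (({A}S)) => (({{S}}S)) => (({{}}S)) => (({{}}))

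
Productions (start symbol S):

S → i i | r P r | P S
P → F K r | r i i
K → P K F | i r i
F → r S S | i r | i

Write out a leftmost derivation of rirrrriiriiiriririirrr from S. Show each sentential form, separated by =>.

S => rPr => rFKrr => rirKrr => rirPKFrr => rirFKrKFrr => rirrSSKrKFrr => rirrrPrSKrKFrr => rirrrriirSKrKFrr => rirrrriiriiKrKFrr => rirrrriiriiirirKFrr => rirrrriiriiiriririFrr => rirrrriiriiiriririirrr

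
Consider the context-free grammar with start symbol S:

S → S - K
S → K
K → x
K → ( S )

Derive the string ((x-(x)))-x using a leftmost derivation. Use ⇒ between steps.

S ⇒ S-K ⇒ K-K ⇒ (S)-K ⇒ (K)-K ⇒ ((S))-K ⇒ ((S-K))-K ⇒ ((K-K))-K ⇒ ((x-K))-K ⇒ ((x-(S)))-K ⇒ ((x-(K)))-K ⇒ ((x-(x)))-K ⇒ ((x-(x)))-x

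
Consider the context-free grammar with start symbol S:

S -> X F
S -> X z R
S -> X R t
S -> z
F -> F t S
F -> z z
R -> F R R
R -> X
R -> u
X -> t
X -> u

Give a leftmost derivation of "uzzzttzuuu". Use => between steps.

S => XzR   [S -> X z R]
XzR => uzR   [X -> u]
uzR => uzFRR   [R -> F R R]
uzFRR => uzFtSRR   [F -> F t S]
uzFtSRR => uzzztSRR   [F -> z z]
uzzztSRR => uzzztXzRRR   [S -> X z R]
uzzztXzRRR => uzzzttzRRR   [X -> t]
uzzzttzRRR => uzzzttzuRR   [R -> u]
uzzzttzuRR => uzzzttzuXR   [R -> X]
uzzzttzuXR => uzzzttzuuR   [X -> u]
uzzzttzuuR => uzzzttzuuu   [R -> u]

S=>XzR=>uzR=>uzFRR=>uzFtSRR=>uzzztSRR=>uzzztXzRRR=>uzzzttzRRR=>uzzzttzuRR=>uzzzttzuXR=>uzzzttzuuR=>uzzzttzuuu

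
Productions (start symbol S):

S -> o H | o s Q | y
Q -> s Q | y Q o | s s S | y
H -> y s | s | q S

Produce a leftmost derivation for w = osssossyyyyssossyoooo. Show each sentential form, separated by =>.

S=>osQ=>osssS=>osssosQ=>osssossQ=>osssossyQo=>osssossyyQoo=>osssossyyyQooo=>osssossyyyyQoooo=>osssossyyyyssSoooo=>osssossyyyyssosQoooo=>osssossyyyyssossQoooo=>osssossyyyyssossyoooo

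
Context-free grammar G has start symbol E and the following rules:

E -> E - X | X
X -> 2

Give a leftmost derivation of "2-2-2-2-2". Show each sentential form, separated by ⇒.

E ⇒ E-X ⇒ E-X-X ⇒ E-X-X-X ⇒ E-X-X-X-X ⇒ X-X-X-X-X ⇒ 2-X-X-X-X ⇒ 2-2-X-X-X ⇒ 2-2-2-X-X ⇒ 2-2-2-2-X ⇒ 2-2-2-2-2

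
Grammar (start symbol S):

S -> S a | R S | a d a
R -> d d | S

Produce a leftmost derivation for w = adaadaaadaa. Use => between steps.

S => Sa => RSa => SSa => SaSa => RSaSa => SSaSa => adaSaSa => adaadaaSa => adaadaaadaa

S => Sa   [S -> S a]
Sa => RSa   [S -> R S]
RSa => SSa   [R -> S]
SSa => SaSa   [S -> S a]
SaSa => RSaSa   [S -> R S]
RSaSa => SSaSa   [R -> S]
SSaSa => adaSaSa   [S -> a d a]
adaSaSa => adaadaaSa   [S -> a d a]
adaadaaSa => adaadaaadaa   [S -> a d a]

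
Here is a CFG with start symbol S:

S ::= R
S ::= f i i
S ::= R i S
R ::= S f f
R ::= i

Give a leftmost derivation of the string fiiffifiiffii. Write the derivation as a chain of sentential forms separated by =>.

S => RiS => SffiS => RiSffiS => SffiSffiS => fiiffiSffiS => fiiffifiiffiS => fiiffifiiffiR => fiiffifiiffii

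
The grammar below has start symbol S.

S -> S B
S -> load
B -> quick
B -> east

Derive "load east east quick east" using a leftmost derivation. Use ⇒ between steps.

S ⇒ S B   [S -> S B]
S B ⇒ S B B   [S -> S B]
S B B ⇒ S B B B   [S -> S B]
S B B B ⇒ S B B B B   [S -> S B]
S B B B B ⇒ load B B B B   [S -> load]
load B B B B ⇒ load east B B B   [B -> east]
load east B B B ⇒ load east east B B   [B -> east]
load east east B B ⇒ load east east quick B   [B -> quick]
load east east quick B ⇒ load east east quick east   [B -> east]

S ⇒ S B ⇒ S B B ⇒ S B B B ⇒ S B B B B ⇒ load B B B B ⇒ load east B B B ⇒ load east east B B ⇒ load east east quick B ⇒ load east east quick east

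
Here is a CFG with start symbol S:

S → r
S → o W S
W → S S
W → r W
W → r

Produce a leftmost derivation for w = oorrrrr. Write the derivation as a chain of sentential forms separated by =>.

S => oWS => oSSS => ooWSSS => ooSSSSS => oorSSSS => oorrSSS => oorrrSS => oorrrrS => oorrrrr

S => oWS   [S → o W S]
oWS => oSSS   [W → S S]
oSSS => ooWSSS   [S → o W S]
ooWSSS => ooSSSSS   [W → S S]
ooSSSSS => oorSSSS   [S → r]
oorSSSS => oorrSSS   [S → r]
oorrSSS => oorrrSS   [S → r]
oorrrSS => oorrrrS   [S → r]
oorrrrS => oorrrrr   [S → r]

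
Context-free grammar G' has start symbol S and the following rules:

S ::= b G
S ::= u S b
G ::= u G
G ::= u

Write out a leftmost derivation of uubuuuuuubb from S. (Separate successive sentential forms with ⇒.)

S ⇒ uSb   [S ::= u S b]
uSb ⇒ uuSbb   [S ::= u S b]
uuSbb ⇒ uubGbb   [S ::= b G]
uubGbb ⇒ uubuGbb   [G ::= u G]
uubuGbb ⇒ uubuuGbb   [G ::= u G]
uubuuGbb ⇒ uubuuuGbb   [G ::= u G]
uubuuuGbb ⇒ uubuuuuGbb   [G ::= u G]
uubuuuuGbb ⇒ uubuuuuuGbb   [G ::= u G]
uubuuuuuGbb ⇒ uubuuuuuubb   [G ::= u]

S ⇒ uSb ⇒ uuSbb ⇒ uubGbb ⇒ uubuGbb ⇒ uubuuGbb ⇒ uubuuuGbb ⇒ uubuuuuGbb ⇒ uubuuuuuGbb ⇒ uubuuuuuubb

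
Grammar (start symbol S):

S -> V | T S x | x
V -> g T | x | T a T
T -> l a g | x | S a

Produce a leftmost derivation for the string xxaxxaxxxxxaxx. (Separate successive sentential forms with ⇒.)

S ⇒ TSx   [S -> T S x]
TSx ⇒ SaSx   [T -> S a]
SaSx ⇒ TSxaSx   [S -> T S x]
TSxaSx ⇒ xSxaSx   [T -> x]
xSxaSx ⇒ xTSxxaSx   [S -> T S x]
xTSxxaSx ⇒ xSaSxxaSx   [T -> S a]
xSaSxxaSx ⇒ xxaSxxaSx   [S -> x]
xxaSxxaSx ⇒ xxaTSxxxaSx   [S -> T S x]
xxaTSxxxaSx ⇒ xxaxSxxxaSx   [T -> x]
xxaxSxxxaSx ⇒ xxaxTSxxxxaSx   [S -> T S x]
xxaxTSxxxxaSx ⇒ xxaxSaSxxxxaSx   [T -> S a]
xxaxSaSxxxxaSx ⇒ xxaxxaSxxxxaSx   [S -> x]
xxaxxaSxxxxaSx ⇒ xxaxxaxxxxxaSx   [S -> x]
xxaxxaxxxxxaSx ⇒ xxaxxaxxxxxaxx   [S -> x]

S ⇒ TSx ⇒ SaSx ⇒ TSxaSx ⇒ xSxaSx ⇒ xTSxxaSx ⇒ xSaSxxaSx ⇒ xxaSxxaSx ⇒ xxaTSxxxaSx ⇒ xxaxSxxxaSx ⇒ xxaxTSxxxxaSx ⇒ xxaxSaSxxxxaSx ⇒ xxaxxaSxxxxaSx ⇒ xxaxxaxxxxxaSx ⇒ xxaxxaxxxxxaxx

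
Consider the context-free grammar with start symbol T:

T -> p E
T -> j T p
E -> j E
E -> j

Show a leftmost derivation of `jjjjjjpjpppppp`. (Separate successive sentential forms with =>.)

T => jTp   [T -> j T p]
jTp => jjTpp   [T -> j T p]
jjTpp => jjjTppp   [T -> j T p]
jjjTppp => jjjjTpppp   [T -> j T p]
jjjjTpppp => jjjjjTppppp   [T -> j T p]
jjjjjTppppp => jjjjjjTpppppp   [T -> j T p]
jjjjjjTpppppp => jjjjjjpEpppppp   [T -> p E]
jjjjjjpEpppppp => jjjjjjpjpppppp   [E -> j]

T=>jTp=>jjTpp=>jjjTppp=>jjjjTpppp=>jjjjjTppppp=>jjjjjjTpppppp=>jjjjjjpEpppppp=>jjjjjjpjpppppp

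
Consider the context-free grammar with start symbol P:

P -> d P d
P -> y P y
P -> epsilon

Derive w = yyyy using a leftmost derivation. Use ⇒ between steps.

P ⇒ yPy   [P -> y P y]
yPy ⇒ yyPyy   [P -> y P y]
yyPyy ⇒ yyyy   [P -> epsilon]

P ⇒ yPy ⇒ yyPyy ⇒ yyyy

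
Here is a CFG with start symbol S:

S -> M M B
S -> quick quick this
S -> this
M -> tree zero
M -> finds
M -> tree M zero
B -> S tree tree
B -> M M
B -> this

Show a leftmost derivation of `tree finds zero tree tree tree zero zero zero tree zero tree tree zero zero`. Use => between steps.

S => M M B => tree M zero M B => tree finds zero M B => tree finds zero tree M zero B => tree finds zero tree tree M zero zero B => tree finds zero tree tree tree zero zero zero B => tree finds zero tree tree tree zero zero zero M M => tree finds zero tree tree tree zero zero zero tree zero M => tree finds zero tree tree tree zero zero zero tree zero tree M zero => tree finds zero tree tree tree zero zero zero tree zero tree tree zero zero

S => M M B   [S -> M M B]
M M B => tree M zero M B   [M -> tree M zero]
tree M zero M B => tree finds zero M B   [M -> finds]
tree finds zero M B => tree finds zero tree M zero B   [M -> tree M zero]
tree finds zero tree M zero B => tree finds zero tree tree M zero zero B   [M -> tree M zero]
tree finds zero tree tree M zero zero B => tree finds zero tree tree tree zero zero zero B   [M -> tree zero]
tree finds zero tree tree tree zero zero zero B => tree finds zero tree tree tree zero zero zero M M   [B -> M M]
tree finds zero tree tree tree zero zero zero M M => tree finds zero tree tree tree zero zero zero tree zero M   [M -> tree zero]
tree finds zero tree tree tree zero zero zero tree zero M => tree finds zero tree tree tree zero zero zero tree zero tree M zero   [M -> tree M zero]
tree finds zero tree tree tree zero zero zero tree zero tree M zero => tree finds zero tree tree tree zero zero zero tree zero tree tree zero zero   [M -> tree zero]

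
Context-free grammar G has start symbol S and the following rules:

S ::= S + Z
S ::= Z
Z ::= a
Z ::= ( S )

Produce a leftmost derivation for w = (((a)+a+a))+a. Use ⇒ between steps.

S⇒S+Z⇒Z+Z⇒(S)+Z⇒(Z)+Z⇒((S))+Z⇒((S+Z))+Z⇒((S+Z+Z))+Z⇒((Z+Z+Z))+Z⇒(((S)+Z+Z))+Z⇒(((Z)+Z+Z))+Z⇒(((a)+Z+Z))+Z⇒(((a)+a+Z))+Z⇒(((a)+a+a))+Z⇒(((a)+a+a))+a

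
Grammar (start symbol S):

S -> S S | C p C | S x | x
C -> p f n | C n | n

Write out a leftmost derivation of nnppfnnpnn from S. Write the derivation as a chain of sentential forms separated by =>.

S => SS => CpCS => CnpCS => nnpCS => nnppfnS => nnppfnCpC => nnppfnnpC => nnppfnnpCn => nnppfnnpnn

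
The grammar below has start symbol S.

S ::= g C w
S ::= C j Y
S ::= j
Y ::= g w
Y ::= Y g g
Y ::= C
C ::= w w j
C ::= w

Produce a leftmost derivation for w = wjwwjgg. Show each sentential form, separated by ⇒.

S ⇒ CjY   [S ::= C j Y]
CjY ⇒ wjY   [C ::= w]
wjY ⇒ wjYgg   [Y ::= Y g g]
wjYgg ⇒ wjCgg   [Y ::= C]
wjCgg ⇒ wjwwjgg   [C ::= w w j]

S ⇒ CjY ⇒ wjY ⇒ wjYgg ⇒ wjCgg ⇒ wjwwjgg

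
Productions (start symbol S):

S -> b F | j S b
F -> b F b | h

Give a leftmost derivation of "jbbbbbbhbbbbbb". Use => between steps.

S=>jSb=>jbFb=>jbbFbb=>jbbbFbbb=>jbbbbFbbbb=>jbbbbbFbbbbb=>jbbbbbbFbbbbbb=>jbbbbbbhbbbbbb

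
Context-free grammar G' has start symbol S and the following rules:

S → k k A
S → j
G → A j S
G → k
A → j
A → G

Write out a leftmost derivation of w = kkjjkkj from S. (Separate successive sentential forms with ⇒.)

S ⇒ kkA ⇒ kkG ⇒ kkAjS ⇒ kkjjS ⇒ kkjjkkA ⇒ kkjjkkj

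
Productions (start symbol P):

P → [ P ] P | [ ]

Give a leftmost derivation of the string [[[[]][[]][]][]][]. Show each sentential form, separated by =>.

P => [P]P => [[P]P]P => [[[P]P]P]P => [[[[]]P]P]P => [[[[]][P]P]P]P => [[[[]][[]]P]P]P => [[[[]][[]][]]P]P => [[[[]][[]][]][]]P => [[[[]][[]][]][]][]

P => [P]P   [P → [ P ] P]
[P]P => [[P]P]P   [P → [ P ] P]
[[P]P]P => [[[P]P]P]P   [P → [ P ] P]
[[[P]P]P]P => [[[[]]P]P]P   [P → [ ]]
[[[[]]P]P]P => [[[[]][P]P]P]P   [P → [ P ] P]
[[[[]][P]P]P]P => [[[[]][[]]P]P]P   [P → [ ]]
[[[[]][[]]P]P]P => [[[[]][[]][]]P]P   [P → [ ]]
[[[[]][[]][]]P]P => [[[[]][[]][]][]]P   [P → [ ]]
[[[[]][[]][]][]]P => [[[[]][[]][]][]][]   [P → [ ]]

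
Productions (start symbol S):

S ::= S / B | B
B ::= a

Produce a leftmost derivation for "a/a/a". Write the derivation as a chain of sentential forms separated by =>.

S => S/B   [S ::= S / B]
S/B => S/B/B   [S ::= S / B]
S/B/B => B/B/B   [S ::= B]
B/B/B => a/B/B   [B ::= a]
a/B/B => a/a/B   [B ::= a]
a/a/B => a/a/a   [B ::= a]

S => S/B => S/B/B => B/B/B => a/B/B => a/a/B => a/a/a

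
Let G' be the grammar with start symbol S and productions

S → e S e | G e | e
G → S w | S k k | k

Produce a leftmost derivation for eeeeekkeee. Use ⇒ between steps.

S⇒eSe⇒eeSee⇒eeGeee⇒eeSkkeee⇒eeeSekkeee⇒eeeeekkeee

S ⇒ eSe   [S → e S e]
eSe ⇒ eeSee   [S → e S e]
eeSee ⇒ eeGeee   [S → G e]
eeGeee ⇒ eeSkkeee   [G → S k k]
eeSkkeee ⇒ eeeSekkeee   [S → e S e]
eeeSekkeee ⇒ eeeeekkeee   [S → e]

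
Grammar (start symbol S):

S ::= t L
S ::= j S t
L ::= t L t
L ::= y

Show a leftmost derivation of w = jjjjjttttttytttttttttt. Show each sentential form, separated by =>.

S => jSt => jjStt => jjjSttt => jjjjStttt => jjjjjSttttt => jjjjjtLttttt => jjjjjttLtttttt => jjjjjtttLttttttt => jjjjjttttLtttttttt => jjjjjtttttLttttttttt => jjjjjttttttLtttttttttt => jjjjjttttttytttttttttt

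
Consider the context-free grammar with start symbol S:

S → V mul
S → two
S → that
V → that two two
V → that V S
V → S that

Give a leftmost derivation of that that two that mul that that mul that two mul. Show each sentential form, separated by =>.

S => V mul => that V S mul => that S that S mul => that V mul that S mul => that that V S mul that S mul => that that S that S mul that S mul => that that V mul that S mul that S mul => that that S that mul that S mul that S mul => that that two that mul that S mul that S mul => that that two that mul that that mul that S mul => that that two that mul that that mul that two mul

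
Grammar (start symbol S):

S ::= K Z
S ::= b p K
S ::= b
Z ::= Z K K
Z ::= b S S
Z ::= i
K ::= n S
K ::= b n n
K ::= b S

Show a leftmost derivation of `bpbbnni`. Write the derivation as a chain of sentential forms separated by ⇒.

S ⇒ bpK   [S ::= b p K]
bpK ⇒ bpbS   [K ::= b S]
bpbS ⇒ bpbKZ   [S ::= K Z]
bpbKZ ⇒ bpbbnnZ   [K ::= b n n]
bpbbnnZ ⇒ bpbbnni   [Z ::= i]

S⇒bpK⇒bpbS⇒bpbKZ⇒bpbbnnZ⇒bpbbnni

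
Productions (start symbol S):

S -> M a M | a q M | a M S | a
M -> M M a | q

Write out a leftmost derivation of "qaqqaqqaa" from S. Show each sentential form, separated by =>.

S => MaM => qaM => qaMMa => qaMMaMa => qaqMaMa => qaqqaMa => qaqqaMMaa => qaqqaqMaa => qaqqaqqaa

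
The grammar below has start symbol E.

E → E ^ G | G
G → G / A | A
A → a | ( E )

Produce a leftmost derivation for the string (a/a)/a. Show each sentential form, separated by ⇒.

E⇒G⇒G/A⇒A/A⇒(E)/A⇒(G)/A⇒(G/A)/A⇒(A/A)/A⇒(a/A)/A⇒(a/a)/A⇒(a/a)/a

E ⇒ G   [E → G]
G ⇒ G/A   [G → G / A]
G/A ⇒ A/A   [G → A]
A/A ⇒ (E)/A   [A → ( E )]
(E)/A ⇒ (G)/A   [E → G]
(G)/A ⇒ (G/A)/A   [G → G / A]
(G/A)/A ⇒ (A/A)/A   [G → A]
(A/A)/A ⇒ (a/A)/A   [A → a]
(a/A)/A ⇒ (a/a)/A   [A → a]
(a/a)/A ⇒ (a/a)/a   [A → a]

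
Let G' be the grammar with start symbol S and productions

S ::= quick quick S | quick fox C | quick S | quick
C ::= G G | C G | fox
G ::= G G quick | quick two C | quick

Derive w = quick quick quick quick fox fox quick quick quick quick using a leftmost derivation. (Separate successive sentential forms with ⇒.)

S ⇒ quick quick S   [S ::= quick quick S]
quick quick S ⇒ quick quick quick S   [S ::= quick S]
quick quick quick S ⇒ quick quick quick quick fox C   [S ::= quick fox C]
quick quick quick quick fox C ⇒ quick quick quick quick fox C G   [C ::= C G]
quick quick quick quick fox C G ⇒ quick quick quick quick fox C G G   [C ::= C G]
quick quick quick quick fox C G G ⇒ quick quick quick quick fox C G G G   [C ::= C G]
quick quick quick quick fox C G G G ⇒ quick quick quick quick fox C G G G G   [C ::= C G]
quick quick quick quick fox C G G G G ⇒ quick quick quick quick fox fox G G G G   [C ::= fox]
quick quick quick quick fox fox G G G G ⇒ quick quick quick quick fox fox quick G G G   [G ::= quick]
quick quick quick quick fox fox quick G G G ⇒ quick quick quick quick fox fox quick quick G G   [G ::= quick]
quick quick quick quick fox fox quick quick G G ⇒ quick quick quick quick fox fox quick quick quick G   [G ::= quick]
quick quick quick quick fox fox quick quick quick G ⇒ quick quick quick quick fox fox quick quick quick quick   [G ::= quick]

S ⇒ quick quick S ⇒ quick quick quick S ⇒ quick quick quick quick fox C ⇒ quick quick quick quick fox C G ⇒ quick quick quick quick fox C G G ⇒ quick quick quick quick fox C G G G ⇒ quick quick quick quick fox C G G G G ⇒ quick quick quick quick fox fox G G G G ⇒ quick quick quick quick fox fox quick G G G ⇒ quick quick quick quick fox fox quick quick G G ⇒ quick quick quick quick fox fox quick quick quick G ⇒ quick quick quick quick fox fox quick quick quick quick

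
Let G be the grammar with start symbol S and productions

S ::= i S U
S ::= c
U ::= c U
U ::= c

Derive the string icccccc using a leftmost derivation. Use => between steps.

S => iSU => icU => iccU => icccU => iccccU => icccccU => icccccc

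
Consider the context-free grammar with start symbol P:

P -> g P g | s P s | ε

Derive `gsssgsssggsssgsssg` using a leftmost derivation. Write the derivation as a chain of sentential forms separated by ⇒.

P ⇒ gPg ⇒ gsPsg ⇒ gssPssg ⇒ gsssPsssg ⇒ gsssgPgsssg ⇒ gsssgsPsgsssg ⇒ gsssgssPssgsssg ⇒ gsssgsssPsssgsssg ⇒ gsssgsssgPgsssgsssg ⇒ gsssgsssggsssgsssg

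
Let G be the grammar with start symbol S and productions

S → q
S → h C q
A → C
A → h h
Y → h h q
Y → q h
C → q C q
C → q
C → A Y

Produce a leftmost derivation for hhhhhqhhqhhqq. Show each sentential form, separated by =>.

S=>hCq=>hAYq=>hCYq=>hAYYq=>hCYYq=>hAYYYq=>hhhYYYq=>hhhhhqYYq=>hhhhhqhhqYq=>hhhhhqhhqhhqq

S => hCq   [S → h C q]
hCq => hAYq   [C → A Y]
hAYq => hCYq   [A → C]
hCYq => hAYYq   [C → A Y]
hAYYq => hCYYq   [A → C]
hCYYq => hAYYYq   [C → A Y]
hAYYYq => hhhYYYq   [A → h h]
hhhYYYq => hhhhhqYYq   [Y → h h q]
hhhhhqYYq => hhhhhqhhqYq   [Y → h h q]
hhhhhqhhqYq => hhhhhqhhqhhqq   [Y → h h q]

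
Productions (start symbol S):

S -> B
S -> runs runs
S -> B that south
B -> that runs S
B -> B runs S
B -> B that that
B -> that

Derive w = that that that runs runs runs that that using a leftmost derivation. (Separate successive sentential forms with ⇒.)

S ⇒ B   [S -> B]
B ⇒ B that that   [B -> B that that]
B that that ⇒ B runs S that that   [B -> B runs S]
B runs S that that ⇒ B that that runs S that that   [B -> B that that]
B that that runs S that that ⇒ that that that runs S that that   [B -> that]
that that that runs S that that ⇒ that that that runs runs runs that that   [S -> runs runs]

S ⇒ B ⇒ B that that ⇒ B runs S that that ⇒ B that that runs S that that ⇒ that that that runs S that that ⇒ that that that runs runs runs that that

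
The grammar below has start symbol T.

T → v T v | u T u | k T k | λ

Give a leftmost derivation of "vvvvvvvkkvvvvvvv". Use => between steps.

T => vTv => vvTvv => vvvTvvv => vvvvTvvvv => vvvvvTvvvvv => vvvvvvTvvvvvv => vvvvvvvTvvvvvvv => vvvvvvvkTkvvvvvvv => vvvvvvvkkvvvvvvv

T => vTv   [T → v T v]
vTv => vvTvv   [T → v T v]
vvTvv => vvvTvvv   [T → v T v]
vvvTvvv => vvvvTvvvv   [T → v T v]
vvvvTvvvv => vvvvvTvvvvv   [T → v T v]
vvvvvTvvvvv => vvvvvvTvvvvvv   [T → v T v]
vvvvvvTvvvvvv => vvvvvvvTvvvvvvv   [T → v T v]
vvvvvvvTvvvvvvv => vvvvvvvkTkvvvvvvv   [T → k T k]
vvvvvvvkTkvvvvvvv => vvvvvvvkkvvvvvvv   [T → λ]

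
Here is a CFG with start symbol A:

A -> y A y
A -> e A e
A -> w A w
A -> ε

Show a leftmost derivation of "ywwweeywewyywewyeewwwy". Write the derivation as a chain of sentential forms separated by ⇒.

A ⇒ yAy ⇒ ywAwy ⇒ ywwAwwy ⇒ ywwwAwwwy ⇒ ywwweAewwwy ⇒ ywwweeAeewwwy ⇒ ywwweeyAyeewwwy ⇒ ywwweeywAwyeewwwy ⇒ ywwweeyweAewyeewwwy ⇒ ywwweeywewAwewyeewwwy ⇒ ywwweeywewyAywewyeewwwy ⇒ ywwweeywewyywewyeewwwy

A ⇒ yAy   [A -> y A y]
yAy ⇒ ywAwy   [A -> w A w]
ywAwy ⇒ ywwAwwy   [A -> w A w]
ywwAwwy ⇒ ywwwAwwwy   [A -> w A w]
ywwwAwwwy ⇒ ywwweAewwwy   [A -> e A e]
ywwweAewwwy ⇒ ywwweeAeewwwy   [A -> e A e]
ywwweeAeewwwy ⇒ ywwweeyAyeewwwy   [A -> y A y]
ywwweeyAyeewwwy ⇒ ywwweeywAwyeewwwy   [A -> w A w]
ywwweeywAwyeewwwy ⇒ ywwweeyweAewyeewwwy   [A -> e A e]
ywwweeyweAewyeewwwy ⇒ ywwweeywewAwewyeewwwy   [A -> w A w]
ywwweeywewAwewyeewwwy ⇒ ywwweeywewyAywewyeewwwy   [A -> y A y]
ywwweeywewyAywewyeewwwy ⇒ ywwweeywewyywewyeewwwy   [A -> ε]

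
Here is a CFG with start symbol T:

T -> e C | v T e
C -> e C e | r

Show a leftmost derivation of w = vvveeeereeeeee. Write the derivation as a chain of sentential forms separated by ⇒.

T ⇒ vTe   [T -> v T e]
vTe ⇒ vvTee   [T -> v T e]
vvTee ⇒ vvvTeee   [T -> v T e]
vvvTeee ⇒ vvveCeee   [T -> e C]
vvveCeee ⇒ vvveeCeeee   [C -> e C e]
vvveeCeeee ⇒ vvveeeCeeeee   [C -> e C e]
vvveeeCeeeee ⇒ vvveeeeCeeeeee   [C -> e C e]
vvveeeeCeeeeee ⇒ vvveeeereeeeee   [C -> r]

T ⇒ vTe ⇒ vvTee ⇒ vvvTeee ⇒ vvveCeee ⇒ vvveeCeeee ⇒ vvveeeCeeeee ⇒ vvveeeeCeeeeee ⇒ vvveeeereeeeee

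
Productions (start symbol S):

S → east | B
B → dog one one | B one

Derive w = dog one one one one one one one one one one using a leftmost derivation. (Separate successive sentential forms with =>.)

S => B => B one => B one one => B one one one => B one one one one => B one one one one one => B one one one one one one => B one one one one one one one => B one one one one one one one one => dog one one one one one one one one one one

S => B   [S → B]
B => B one   [B → B one]
B one => B one one   [B → B one]
B one one => B one one one   [B → B one]
B one one one => B one one one one   [B → B one]
B one one one one => B one one one one one   [B → B one]
B one one one one one => B one one one one one one   [B → B one]
B one one one one one one => B one one one one one one one   [B → B one]
B one one one one one one one => B one one one one one one one one   [B → B one]
B one one one one one one one one => dog one one one one one one one one one one   [B → dog one one]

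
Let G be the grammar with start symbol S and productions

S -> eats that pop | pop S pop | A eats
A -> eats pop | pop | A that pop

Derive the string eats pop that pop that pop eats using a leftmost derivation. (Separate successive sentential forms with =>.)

S => A eats => A that pop eats => A that pop that pop eats => eats pop that pop that pop eats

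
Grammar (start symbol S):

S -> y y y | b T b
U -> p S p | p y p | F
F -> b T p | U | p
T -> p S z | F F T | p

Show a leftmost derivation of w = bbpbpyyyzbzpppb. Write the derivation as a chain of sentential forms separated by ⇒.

S ⇒ bTb ⇒ bFFTb ⇒ bbTpFTb ⇒ bbpSzpFTb ⇒ bbpbTbzpFTb ⇒ bbpbpSzbzpFTb ⇒ bbpbpyyyzbzpFTb ⇒ bbpbpyyyzbzppTb ⇒ bbpbpyyyzbzpppb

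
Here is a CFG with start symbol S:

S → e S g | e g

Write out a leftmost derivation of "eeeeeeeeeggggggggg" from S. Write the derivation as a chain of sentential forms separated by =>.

S => eSg => eeSgg => eeeSggg => eeeeSgggg => eeeeeSggggg => eeeeeeSgggggg => eeeeeeeSggggggg => eeeeeeeeSgggggggg => eeeeeeeeeggggggggg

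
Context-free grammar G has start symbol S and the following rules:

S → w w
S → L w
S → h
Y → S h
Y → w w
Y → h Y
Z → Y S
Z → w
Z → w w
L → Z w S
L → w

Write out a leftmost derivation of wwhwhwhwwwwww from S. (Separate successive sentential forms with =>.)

S => Lw => ZwSw => YSwSw => ShSwSw => LwhSwSw => ZwSwhSwSw => YSwSwhSwSw => wwSwSwhSwSw => wwhwSwhSwSw => wwhwhwhSwSw => wwhwhwhwwwSw => wwhwhwhwwwwww

S => Lw   [S → L w]
Lw => ZwSw   [L → Z w S]
ZwSw => YSwSw   [Z → Y S]
YSwSw => ShSwSw   [Y → S h]
ShSwSw => LwhSwSw   [S → L w]
LwhSwSw => ZwSwhSwSw   [L → Z w S]
ZwSwhSwSw => YSwSwhSwSw   [Z → Y S]
YSwSwhSwSw => wwSwSwhSwSw   [Y → w w]
wwSwSwhSwSw => wwhwSwhSwSw   [S → h]
wwhwSwhSwSw => wwhwhwhSwSw   [S → h]
wwhwhwhSwSw => wwhwhwhwwwSw   [S → w w]
wwhwhwhwwwSw => wwhwhwhwwwwww   [S → w w]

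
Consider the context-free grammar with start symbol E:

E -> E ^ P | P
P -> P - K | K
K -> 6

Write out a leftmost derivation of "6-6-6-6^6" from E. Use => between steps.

E => E^P   [E -> E ^ P]
E^P => P^P   [E -> P]
P^P => P-K^P   [P -> P - K]
P-K^P => P-K-K^P   [P -> P - K]
P-K-K^P => P-K-K-K^P   [P -> P - K]
P-K-K-K^P => K-K-K-K^P   [P -> K]
K-K-K-K^P => 6-K-K-K^P   [K -> 6]
6-K-K-K^P => 6-6-K-K^P   [K -> 6]
6-6-K-K^P => 6-6-6-K^P   [K -> 6]
6-6-6-K^P => 6-6-6-6^P   [K -> 6]
6-6-6-6^P => 6-6-6-6^K   [P -> K]
6-6-6-6^K => 6-6-6-6^6   [K -> 6]

E=>E^P=>P^P=>P-K^P=>P-K-K^P=>P-K-K-K^P=>K-K-K-K^P=>6-K-K-K^P=>6-6-K-K^P=>6-6-6-K^P=>6-6-6-6^P=>6-6-6-6^K=>6-6-6-6^6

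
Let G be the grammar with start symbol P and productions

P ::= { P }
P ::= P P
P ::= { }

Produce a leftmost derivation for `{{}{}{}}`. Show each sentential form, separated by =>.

P => {P} => {PP} => {PPP} => {{}PP} => {{}{}P} => {{}{}{}}

P => {P}   [P ::= { P }]
{P} => {PP}   [P ::= P P]
{PP} => {PPP}   [P ::= P P]
{PPP} => {{}PP}   [P ::= { }]
{{}PP} => {{}{}P}   [P ::= { }]
{{}{}P} => {{}{}{}}   [P ::= { }]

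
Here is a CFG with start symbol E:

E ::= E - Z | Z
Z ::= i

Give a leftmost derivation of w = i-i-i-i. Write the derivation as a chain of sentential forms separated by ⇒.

E ⇒ E-Z ⇒ E-Z-Z ⇒ E-Z-Z-Z ⇒ Z-Z-Z-Z ⇒ i-Z-Z-Z ⇒ i-i-Z-Z ⇒ i-i-i-Z ⇒ i-i-i-i

E ⇒ E-Z   [E ::= E - Z]
E-Z ⇒ E-Z-Z   [E ::= E - Z]
E-Z-Z ⇒ E-Z-Z-Z   [E ::= E - Z]
E-Z-Z-Z ⇒ Z-Z-Z-Z   [E ::= Z]
Z-Z-Z-Z ⇒ i-Z-Z-Z   [Z ::= i]
i-Z-Z-Z ⇒ i-i-Z-Z   [Z ::= i]
i-i-Z-Z ⇒ i-i-i-Z   [Z ::= i]
i-i-i-Z ⇒ i-i-i-i   [Z ::= i]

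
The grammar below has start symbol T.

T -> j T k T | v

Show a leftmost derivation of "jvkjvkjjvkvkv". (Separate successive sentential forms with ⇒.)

T ⇒ jTkT ⇒ jvkT ⇒ jvkjTkT ⇒ jvkjvkT ⇒ jvkjvkjTkT ⇒ jvkjvkjjTkTkT ⇒ jvkjvkjjvkTkT ⇒ jvkjvkjjvkvkT ⇒ jvkjvkjjvkvkv

T ⇒ jTkT   [T -> j T k T]
jTkT ⇒ jvkT   [T -> v]
jvkT ⇒ jvkjTkT   [T -> j T k T]
jvkjTkT ⇒ jvkjvkT   [T -> v]
jvkjvkT ⇒ jvkjvkjTkT   [T -> j T k T]
jvkjvkjTkT ⇒ jvkjvkjjTkTkT   [T -> j T k T]
jvkjvkjjTkTkT ⇒ jvkjvkjjvkTkT   [T -> v]
jvkjvkjjvkTkT ⇒ jvkjvkjjvkvkT   [T -> v]
jvkjvkjjvkvkT ⇒ jvkjvkjjvkvkv   [T -> v]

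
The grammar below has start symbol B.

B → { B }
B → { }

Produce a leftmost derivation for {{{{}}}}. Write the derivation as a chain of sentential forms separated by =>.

B => {B} => {{B}} => {{{B}}} => {{{{}}}}

B => {B}   [B → { B }]
{B} => {{B}}   [B → { B }]
{{B}} => {{{B}}}   [B → { B }]
{{{B}}} => {{{{}}}}   [B → { }]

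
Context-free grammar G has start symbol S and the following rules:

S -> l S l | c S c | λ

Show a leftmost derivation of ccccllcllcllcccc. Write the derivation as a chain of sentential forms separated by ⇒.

S ⇒ cSc ⇒ ccScc ⇒ cccSccc ⇒ ccccScccc ⇒ cccclSlcccc ⇒ ccccllSllcccc ⇒ ccccllcScllcccc ⇒ ccccllclSlcllcccc ⇒ ccccllcllcllcccc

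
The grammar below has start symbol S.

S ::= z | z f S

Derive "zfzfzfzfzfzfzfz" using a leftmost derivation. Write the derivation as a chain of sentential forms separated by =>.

S => zfS   [S ::= z f S]
zfS => zfzfS   [S ::= z f S]
zfzfS => zfzfzfS   [S ::= z f S]
zfzfzfS => zfzfzfzfS   [S ::= z f S]
zfzfzfzfS => zfzfzfzfzfS   [S ::= z f S]
zfzfzfzfzfS => zfzfzfzfzfzfS   [S ::= z f S]
zfzfzfzfzfzfS => zfzfzfzfzfzfzfS   [S ::= z f S]
zfzfzfzfzfzfzfS => zfzfzfzfzfzfzfz   [S ::= z]

S=>zfS=>zfzfS=>zfzfzfS=>zfzfzfzfS=>zfzfzfzfzfS=>zfzfzfzfzfzfS=>zfzfzfzfzfzfzfS=>zfzfzfzfzfzfzfz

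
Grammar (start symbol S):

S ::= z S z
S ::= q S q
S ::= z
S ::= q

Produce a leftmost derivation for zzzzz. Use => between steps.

S => zSz   [S ::= z S z]
zSz => zzSzz   [S ::= z S z]
zzSzz => zzzzz   [S ::= z]

S=>zSz=>zzSzz=>zzzzz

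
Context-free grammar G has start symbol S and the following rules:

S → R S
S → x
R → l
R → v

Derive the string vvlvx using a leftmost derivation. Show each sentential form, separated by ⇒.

S ⇒ RS   [S → R S]
RS ⇒ vS   [R → v]
vS ⇒ vRS   [S → R S]
vRS ⇒ vvS   [R → v]
vvS ⇒ vvRS   [S → R S]
vvRS ⇒ vvlS   [R → l]
vvlS ⇒ vvlRS   [S → R S]
vvlRS ⇒ vvlvS   [R → v]
vvlvS ⇒ vvlvx   [S → x]

S⇒RS⇒vS⇒vRS⇒vvS⇒vvRS⇒vvlS⇒vvlRS⇒vvlvS⇒vvlvx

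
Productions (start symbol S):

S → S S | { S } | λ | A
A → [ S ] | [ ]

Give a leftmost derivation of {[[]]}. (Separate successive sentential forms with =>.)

S => {S} => {SS} => {AS} => {[S]S} => {[SS]S} => {[AS]S} => {[[]S]S} => {[[]]S} => {[[]]}

S => {S}   [S → { S }]
{S} => {SS}   [S → S S]
{SS} => {AS}   [S → A]
{AS} => {[S]S}   [A → [ S ]]
{[S]S} => {[SS]S}   [S → S S]
{[SS]S} => {[AS]S}   [S → A]
{[AS]S} => {[[]S]S}   [A → [ ]]
{[[]S]S} => {[[]]S}   [S → λ]
{[[]]S} => {[[]]}   [S → λ]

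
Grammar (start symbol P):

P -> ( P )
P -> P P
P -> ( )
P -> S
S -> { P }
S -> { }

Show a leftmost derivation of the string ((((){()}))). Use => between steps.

P=>(P)=>((P))=>(((P)))=>(((PP)))=>(((()P)))=>(((()S)))=>((((){P})))=>((((){()})))

P => (P)   [P -> ( P )]
(P) => ((P))   [P -> ( P )]
((P)) => (((P)))   [P -> ( P )]
(((P))) => (((PP)))   [P -> P P]
(((PP))) => (((()P)))   [P -> ( )]
(((()P))) => (((()S)))   [P -> S]
(((()S))) => ((((){P})))   [S -> { P }]
((((){P}))) => ((((){()})))   [P -> ( )]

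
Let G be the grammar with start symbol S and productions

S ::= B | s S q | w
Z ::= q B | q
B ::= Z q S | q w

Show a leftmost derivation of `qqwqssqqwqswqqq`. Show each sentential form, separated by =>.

S => B   [S ::= B]
B => ZqS   [B ::= Z q S]
ZqS => qBqS   [Z ::= q B]
qBqS => qqwqS   [B ::= q w]
qqwqS => qqwqsSq   [S ::= s S q]
qqwqsSq => qqwqssSqq   [S ::= s S q]
qqwqssSqq => qqwqssBqq   [S ::= B]
qqwqssBqq => qqwqssZqSqq   [B ::= Z q S]
qqwqssZqSqq => qqwqssqBqSqq   [Z ::= q B]
qqwqssqBqSqq => qqwqssqqwqSqq   [B ::= q w]
qqwqssqqwqSqq => qqwqssqqwqsSqqq   [S ::= s S q]
qqwqssqqwqsSqqq => qqwqssqqwqswqqq   [S ::= w]

S=>B=>ZqS=>qBqS=>qqwqS=>qqwqsSq=>qqwqssSqq=>qqwqssBqq=>qqwqssZqSqq=>qqwqssqBqSqq=>qqwqssqqwqSqq=>qqwqssqqwqsSqqq=>qqwqssqqwqswqqq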